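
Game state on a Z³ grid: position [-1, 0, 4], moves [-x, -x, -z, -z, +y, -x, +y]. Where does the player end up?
(-4, 2, 2)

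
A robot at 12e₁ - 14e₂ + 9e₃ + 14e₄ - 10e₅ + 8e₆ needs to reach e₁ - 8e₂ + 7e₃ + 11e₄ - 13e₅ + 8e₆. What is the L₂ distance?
13.3791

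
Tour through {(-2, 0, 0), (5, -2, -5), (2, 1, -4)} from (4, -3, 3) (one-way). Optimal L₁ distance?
26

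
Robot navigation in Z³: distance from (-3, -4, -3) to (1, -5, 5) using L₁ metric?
13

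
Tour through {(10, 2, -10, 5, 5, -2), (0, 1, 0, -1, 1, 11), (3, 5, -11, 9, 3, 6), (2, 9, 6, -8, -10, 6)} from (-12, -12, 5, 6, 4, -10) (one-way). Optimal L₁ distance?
160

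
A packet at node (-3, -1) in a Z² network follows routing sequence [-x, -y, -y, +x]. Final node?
(-3, -3)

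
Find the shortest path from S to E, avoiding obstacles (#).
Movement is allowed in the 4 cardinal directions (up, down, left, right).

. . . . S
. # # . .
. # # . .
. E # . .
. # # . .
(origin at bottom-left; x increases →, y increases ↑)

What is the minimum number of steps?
8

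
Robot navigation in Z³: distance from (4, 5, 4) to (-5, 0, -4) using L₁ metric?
22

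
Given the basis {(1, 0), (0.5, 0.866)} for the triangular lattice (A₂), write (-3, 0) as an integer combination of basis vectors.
-3b₁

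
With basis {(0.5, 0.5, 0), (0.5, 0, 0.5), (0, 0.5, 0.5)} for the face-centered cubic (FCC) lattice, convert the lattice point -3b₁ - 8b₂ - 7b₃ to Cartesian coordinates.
(-5.5, -5, -7.5)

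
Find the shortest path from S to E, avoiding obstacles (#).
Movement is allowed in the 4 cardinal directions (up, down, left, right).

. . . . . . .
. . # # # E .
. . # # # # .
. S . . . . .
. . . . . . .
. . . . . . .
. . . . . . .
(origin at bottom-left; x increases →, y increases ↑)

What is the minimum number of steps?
8
(one shortest path: (1, 3) → (2, 3) → (3, 3) → (4, 3) → (5, 3) → (6, 3) → (6, 4) → (6, 5) → (5, 5))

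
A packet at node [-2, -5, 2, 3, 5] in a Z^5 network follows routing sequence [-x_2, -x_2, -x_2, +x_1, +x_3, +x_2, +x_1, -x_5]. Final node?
(0, -7, 3, 3, 4)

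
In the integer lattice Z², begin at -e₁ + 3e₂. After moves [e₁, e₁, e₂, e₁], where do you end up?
(2, 4)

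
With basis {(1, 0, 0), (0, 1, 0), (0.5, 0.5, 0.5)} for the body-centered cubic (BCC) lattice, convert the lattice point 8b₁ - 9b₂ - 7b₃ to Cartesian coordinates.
(4.5, -12.5, -3.5)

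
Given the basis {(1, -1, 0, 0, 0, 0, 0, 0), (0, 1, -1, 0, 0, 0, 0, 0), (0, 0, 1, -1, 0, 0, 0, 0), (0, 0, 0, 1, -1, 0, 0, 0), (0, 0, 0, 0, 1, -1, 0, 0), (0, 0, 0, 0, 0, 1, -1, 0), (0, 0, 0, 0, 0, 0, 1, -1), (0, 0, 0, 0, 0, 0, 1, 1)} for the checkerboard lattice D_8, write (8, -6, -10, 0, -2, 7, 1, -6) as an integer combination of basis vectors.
8b₁ + 2b₂ - 8b₃ - 8b₄ - 10b₅ - 3b₆ + 2b₇ - 4b₈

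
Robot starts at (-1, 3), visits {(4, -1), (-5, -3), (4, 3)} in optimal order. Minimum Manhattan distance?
20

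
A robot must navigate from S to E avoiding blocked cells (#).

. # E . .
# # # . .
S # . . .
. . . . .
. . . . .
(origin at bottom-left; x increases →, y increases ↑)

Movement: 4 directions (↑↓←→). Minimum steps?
8
(one shortest path: (0, 2) → (0, 1) → (1, 1) → (2, 1) → (3, 1) → (3, 2) → (3, 3) → (3, 4) → (2, 4))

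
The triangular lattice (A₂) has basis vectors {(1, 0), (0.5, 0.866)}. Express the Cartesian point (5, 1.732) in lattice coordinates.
4b₁ + 2b₂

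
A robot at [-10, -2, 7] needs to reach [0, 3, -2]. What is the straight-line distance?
14.3527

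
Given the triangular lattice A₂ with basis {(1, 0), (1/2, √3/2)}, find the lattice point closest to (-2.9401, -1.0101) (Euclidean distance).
(-2.5, -0.866)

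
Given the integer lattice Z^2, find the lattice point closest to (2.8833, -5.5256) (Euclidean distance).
(3, -6)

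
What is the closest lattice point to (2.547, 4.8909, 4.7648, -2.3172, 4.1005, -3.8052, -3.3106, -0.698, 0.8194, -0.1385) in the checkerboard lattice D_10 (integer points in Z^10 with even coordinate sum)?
(3, 5, 5, -2, 4, -4, -3, -1, 1, 0)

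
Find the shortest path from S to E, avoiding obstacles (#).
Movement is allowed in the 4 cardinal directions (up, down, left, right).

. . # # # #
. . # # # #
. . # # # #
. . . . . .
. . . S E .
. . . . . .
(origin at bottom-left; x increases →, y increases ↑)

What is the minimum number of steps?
1
(one shortest path: (3, 1) → (4, 1))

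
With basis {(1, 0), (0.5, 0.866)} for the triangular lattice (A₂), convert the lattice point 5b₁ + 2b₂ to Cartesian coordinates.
(6, 1.732)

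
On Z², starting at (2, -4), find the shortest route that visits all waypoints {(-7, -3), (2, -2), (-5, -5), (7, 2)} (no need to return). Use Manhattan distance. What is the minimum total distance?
31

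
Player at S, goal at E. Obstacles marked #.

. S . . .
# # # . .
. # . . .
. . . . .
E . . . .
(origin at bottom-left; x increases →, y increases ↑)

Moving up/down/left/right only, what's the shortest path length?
9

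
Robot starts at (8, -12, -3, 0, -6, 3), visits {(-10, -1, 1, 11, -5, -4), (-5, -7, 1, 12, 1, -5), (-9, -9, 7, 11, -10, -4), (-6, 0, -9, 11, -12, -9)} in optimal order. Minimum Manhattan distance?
121
(one optimal route: (8, -12, -3, 0, -6, 3) → (-5, -7, 1, 12, 1, -5) → (-9, -9, 7, 11, -10, -4) → (-10, -1, 1, 11, -5, -4) → (-6, 0, -9, 11, -12, -9))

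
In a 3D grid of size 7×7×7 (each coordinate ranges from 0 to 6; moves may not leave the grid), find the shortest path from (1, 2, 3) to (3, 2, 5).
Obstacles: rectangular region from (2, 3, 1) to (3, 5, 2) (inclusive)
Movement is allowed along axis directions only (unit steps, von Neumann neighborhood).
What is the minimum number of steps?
4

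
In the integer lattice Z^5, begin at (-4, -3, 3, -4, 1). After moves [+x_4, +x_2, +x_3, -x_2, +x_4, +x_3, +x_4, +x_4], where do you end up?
(-4, -3, 5, 0, 1)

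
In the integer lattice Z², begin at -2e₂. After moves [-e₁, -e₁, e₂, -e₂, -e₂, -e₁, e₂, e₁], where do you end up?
(-2, -2)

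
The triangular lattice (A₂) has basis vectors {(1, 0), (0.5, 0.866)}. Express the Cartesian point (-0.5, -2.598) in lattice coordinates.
b₁ - 3b₂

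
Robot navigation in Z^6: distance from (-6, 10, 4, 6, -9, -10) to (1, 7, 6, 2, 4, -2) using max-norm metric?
13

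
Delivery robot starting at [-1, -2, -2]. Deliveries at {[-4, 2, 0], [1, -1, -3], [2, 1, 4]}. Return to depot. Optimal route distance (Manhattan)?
34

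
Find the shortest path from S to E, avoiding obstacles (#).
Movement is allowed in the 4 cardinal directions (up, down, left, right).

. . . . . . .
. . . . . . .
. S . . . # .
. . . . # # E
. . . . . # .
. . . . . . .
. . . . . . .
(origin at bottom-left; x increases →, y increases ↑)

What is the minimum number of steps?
8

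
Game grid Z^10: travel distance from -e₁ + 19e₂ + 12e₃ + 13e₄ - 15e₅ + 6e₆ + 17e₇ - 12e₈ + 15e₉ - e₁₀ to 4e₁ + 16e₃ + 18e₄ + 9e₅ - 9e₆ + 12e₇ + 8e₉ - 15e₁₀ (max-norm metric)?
24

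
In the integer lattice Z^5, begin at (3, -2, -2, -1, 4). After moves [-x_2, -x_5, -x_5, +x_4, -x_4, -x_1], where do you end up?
(2, -3, -2, -1, 2)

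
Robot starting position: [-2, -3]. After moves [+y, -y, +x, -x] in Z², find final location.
(-2, -3)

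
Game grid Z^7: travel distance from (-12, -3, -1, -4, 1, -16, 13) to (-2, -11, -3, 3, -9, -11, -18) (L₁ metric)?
73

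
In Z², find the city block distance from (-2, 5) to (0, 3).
4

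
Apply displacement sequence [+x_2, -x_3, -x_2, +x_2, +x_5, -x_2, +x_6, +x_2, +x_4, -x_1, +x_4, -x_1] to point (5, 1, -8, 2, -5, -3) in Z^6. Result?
(3, 2, -9, 4, -4, -2)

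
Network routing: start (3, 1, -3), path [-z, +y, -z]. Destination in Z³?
(3, 2, -5)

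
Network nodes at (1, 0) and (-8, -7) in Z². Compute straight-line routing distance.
11.4018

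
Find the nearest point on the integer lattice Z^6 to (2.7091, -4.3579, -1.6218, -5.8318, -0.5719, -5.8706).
(3, -4, -2, -6, -1, -6)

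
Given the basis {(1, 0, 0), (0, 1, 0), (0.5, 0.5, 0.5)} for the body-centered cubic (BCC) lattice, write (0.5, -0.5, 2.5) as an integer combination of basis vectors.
-2b₁ - 3b₂ + 5b₃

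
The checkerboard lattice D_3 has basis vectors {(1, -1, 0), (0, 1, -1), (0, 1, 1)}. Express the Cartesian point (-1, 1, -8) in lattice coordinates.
-b₁ + 4b₂ - 4b₃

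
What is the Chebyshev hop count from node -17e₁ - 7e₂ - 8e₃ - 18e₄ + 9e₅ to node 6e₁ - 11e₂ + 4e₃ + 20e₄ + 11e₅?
38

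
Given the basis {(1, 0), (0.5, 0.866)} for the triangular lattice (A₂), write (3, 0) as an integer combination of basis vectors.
3b₁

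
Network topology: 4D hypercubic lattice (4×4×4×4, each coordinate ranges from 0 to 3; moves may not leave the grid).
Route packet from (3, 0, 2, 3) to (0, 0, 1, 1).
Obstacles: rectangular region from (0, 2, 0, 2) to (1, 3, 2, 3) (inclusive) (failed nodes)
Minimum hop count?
6
(one shortest path: (3, 0, 2, 3) → (2, 0, 2, 3) → (1, 0, 2, 3) → (0, 0, 2, 3) → (0, 0, 1, 3) → (0, 0, 1, 2) → (0, 0, 1, 1))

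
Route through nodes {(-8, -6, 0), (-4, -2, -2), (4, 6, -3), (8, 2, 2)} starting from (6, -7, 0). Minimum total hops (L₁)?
53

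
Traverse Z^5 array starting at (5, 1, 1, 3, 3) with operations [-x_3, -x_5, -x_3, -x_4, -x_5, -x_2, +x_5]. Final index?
(5, 0, -1, 2, 2)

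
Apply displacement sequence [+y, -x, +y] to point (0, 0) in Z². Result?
(-1, 2)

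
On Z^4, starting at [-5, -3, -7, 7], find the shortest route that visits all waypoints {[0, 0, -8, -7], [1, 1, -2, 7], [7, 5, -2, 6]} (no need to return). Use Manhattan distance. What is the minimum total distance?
56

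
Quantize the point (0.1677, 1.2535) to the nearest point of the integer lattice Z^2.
(0, 1)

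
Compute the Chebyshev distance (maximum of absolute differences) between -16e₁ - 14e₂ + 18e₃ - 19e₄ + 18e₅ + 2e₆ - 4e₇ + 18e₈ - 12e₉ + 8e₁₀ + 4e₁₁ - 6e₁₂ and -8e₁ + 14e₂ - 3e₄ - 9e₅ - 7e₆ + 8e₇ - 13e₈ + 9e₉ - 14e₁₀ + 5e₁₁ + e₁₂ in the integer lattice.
31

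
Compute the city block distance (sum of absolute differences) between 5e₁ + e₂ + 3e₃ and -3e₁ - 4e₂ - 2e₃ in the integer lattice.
18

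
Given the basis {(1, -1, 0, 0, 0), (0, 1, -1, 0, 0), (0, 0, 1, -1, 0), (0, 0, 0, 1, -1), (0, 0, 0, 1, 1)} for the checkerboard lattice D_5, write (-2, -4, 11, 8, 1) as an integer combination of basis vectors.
-2b₁ - 6b₂ + 5b₃ + 6b₄ + 7b₅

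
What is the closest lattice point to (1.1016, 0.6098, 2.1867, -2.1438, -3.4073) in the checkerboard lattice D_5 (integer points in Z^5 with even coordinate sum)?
(1, 1, 2, -2, -4)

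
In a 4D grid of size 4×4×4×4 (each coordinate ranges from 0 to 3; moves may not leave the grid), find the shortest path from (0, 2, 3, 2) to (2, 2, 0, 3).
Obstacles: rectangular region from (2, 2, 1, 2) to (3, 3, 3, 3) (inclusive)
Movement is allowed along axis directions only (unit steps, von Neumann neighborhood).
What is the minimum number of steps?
6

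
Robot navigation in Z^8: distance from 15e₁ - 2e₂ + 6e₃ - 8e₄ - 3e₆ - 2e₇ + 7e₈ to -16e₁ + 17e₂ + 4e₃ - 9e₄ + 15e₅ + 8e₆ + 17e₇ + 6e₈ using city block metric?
99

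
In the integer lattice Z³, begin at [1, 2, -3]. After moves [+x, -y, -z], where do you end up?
(2, 1, -4)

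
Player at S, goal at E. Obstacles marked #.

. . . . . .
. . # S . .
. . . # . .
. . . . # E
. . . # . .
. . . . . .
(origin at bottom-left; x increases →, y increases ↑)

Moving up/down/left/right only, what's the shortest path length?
4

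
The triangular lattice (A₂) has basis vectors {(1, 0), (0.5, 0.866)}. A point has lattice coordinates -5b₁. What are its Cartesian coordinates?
(-5, 0)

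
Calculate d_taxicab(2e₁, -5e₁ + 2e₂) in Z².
9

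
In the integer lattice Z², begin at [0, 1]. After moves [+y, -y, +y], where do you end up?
(0, 2)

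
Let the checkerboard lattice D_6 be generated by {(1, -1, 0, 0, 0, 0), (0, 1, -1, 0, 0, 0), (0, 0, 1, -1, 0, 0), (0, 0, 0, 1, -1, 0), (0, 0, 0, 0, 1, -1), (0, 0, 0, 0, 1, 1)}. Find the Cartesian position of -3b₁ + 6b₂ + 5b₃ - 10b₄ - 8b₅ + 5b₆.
(-3, 9, -1, -15, 7, 13)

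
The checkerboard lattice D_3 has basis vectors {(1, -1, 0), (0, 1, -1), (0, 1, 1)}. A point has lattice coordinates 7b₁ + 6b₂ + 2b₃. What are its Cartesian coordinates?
(7, 1, -4)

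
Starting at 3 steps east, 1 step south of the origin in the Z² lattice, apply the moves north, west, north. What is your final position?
(2, 1)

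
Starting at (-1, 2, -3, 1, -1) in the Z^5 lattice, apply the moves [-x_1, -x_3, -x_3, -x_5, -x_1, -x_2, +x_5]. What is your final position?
(-3, 1, -5, 1, -1)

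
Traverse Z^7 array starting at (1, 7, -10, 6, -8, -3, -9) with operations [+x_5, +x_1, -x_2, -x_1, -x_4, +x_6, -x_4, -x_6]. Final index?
(1, 6, -10, 4, -7, -3, -9)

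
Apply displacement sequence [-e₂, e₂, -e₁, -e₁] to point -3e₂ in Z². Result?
(-2, -3)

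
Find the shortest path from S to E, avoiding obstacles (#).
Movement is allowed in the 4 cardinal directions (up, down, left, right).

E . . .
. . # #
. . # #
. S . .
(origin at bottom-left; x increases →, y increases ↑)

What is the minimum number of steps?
4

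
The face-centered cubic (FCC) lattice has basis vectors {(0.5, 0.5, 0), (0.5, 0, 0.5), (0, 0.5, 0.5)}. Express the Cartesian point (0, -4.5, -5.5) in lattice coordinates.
b₁ - b₂ - 10b₃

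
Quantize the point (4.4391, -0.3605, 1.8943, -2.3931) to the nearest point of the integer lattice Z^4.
(4, 0, 2, -2)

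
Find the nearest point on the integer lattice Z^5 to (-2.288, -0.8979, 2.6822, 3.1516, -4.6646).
(-2, -1, 3, 3, -5)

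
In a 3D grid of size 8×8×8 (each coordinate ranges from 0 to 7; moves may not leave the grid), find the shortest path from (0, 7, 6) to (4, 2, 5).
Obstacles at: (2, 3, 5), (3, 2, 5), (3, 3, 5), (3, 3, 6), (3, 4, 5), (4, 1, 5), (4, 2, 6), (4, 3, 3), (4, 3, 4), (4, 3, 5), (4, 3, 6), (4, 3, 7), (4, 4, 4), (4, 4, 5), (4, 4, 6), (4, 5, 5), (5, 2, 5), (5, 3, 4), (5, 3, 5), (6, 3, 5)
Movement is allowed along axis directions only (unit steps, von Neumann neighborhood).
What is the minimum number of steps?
12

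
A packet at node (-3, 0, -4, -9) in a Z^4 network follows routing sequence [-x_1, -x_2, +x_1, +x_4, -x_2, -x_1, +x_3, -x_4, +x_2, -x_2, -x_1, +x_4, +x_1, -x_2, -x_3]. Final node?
(-4, -3, -4, -8)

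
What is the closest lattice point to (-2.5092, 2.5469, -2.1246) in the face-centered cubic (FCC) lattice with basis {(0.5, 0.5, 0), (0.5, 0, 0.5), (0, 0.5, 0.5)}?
(-2.5, 2.5, -2)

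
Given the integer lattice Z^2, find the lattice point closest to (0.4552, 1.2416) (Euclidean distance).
(0, 1)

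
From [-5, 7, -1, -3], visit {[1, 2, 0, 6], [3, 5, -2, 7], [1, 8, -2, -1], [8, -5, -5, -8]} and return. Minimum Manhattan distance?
98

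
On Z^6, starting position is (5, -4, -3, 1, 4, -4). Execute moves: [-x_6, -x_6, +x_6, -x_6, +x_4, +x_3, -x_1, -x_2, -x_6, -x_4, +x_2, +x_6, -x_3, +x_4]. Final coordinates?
(4, -4, -3, 2, 4, -6)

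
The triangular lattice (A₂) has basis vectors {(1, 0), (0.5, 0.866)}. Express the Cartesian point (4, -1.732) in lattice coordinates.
5b₁ - 2b₂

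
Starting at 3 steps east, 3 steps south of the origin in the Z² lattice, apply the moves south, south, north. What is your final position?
(3, -4)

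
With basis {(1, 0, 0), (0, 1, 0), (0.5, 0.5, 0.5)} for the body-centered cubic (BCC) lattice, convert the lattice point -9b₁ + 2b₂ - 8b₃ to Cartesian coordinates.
(-13, -2, -4)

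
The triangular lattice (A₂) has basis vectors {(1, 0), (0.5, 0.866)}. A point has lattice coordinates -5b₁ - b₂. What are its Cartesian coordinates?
(-5.5, -0.866)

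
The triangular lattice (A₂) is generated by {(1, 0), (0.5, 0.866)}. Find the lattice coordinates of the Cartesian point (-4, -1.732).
-3b₁ - 2b₂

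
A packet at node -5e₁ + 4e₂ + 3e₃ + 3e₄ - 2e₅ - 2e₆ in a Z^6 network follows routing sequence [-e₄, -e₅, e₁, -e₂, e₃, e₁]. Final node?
(-3, 3, 4, 2, -3, -2)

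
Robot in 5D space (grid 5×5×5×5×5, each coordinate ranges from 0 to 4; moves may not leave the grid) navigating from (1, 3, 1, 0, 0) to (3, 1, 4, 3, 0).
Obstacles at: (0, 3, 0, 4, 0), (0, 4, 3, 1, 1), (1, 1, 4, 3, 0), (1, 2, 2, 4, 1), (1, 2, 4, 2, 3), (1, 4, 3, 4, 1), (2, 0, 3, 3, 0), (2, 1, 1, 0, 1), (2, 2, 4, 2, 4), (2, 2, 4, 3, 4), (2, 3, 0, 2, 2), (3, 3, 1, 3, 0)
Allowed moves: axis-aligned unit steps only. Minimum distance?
10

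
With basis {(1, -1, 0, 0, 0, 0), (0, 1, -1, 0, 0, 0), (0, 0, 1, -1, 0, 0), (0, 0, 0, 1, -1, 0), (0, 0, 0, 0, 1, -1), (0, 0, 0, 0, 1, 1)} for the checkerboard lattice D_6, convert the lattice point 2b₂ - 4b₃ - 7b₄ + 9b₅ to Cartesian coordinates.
(0, 2, -6, -3, 16, -9)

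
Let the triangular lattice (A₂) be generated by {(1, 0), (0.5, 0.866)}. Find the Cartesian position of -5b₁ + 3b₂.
(-3.5, 2.598)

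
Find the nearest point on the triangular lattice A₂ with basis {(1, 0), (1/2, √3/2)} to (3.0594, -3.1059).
(3, -3.464)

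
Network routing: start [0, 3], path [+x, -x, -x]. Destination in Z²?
(-1, 3)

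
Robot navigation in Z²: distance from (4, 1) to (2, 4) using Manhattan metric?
5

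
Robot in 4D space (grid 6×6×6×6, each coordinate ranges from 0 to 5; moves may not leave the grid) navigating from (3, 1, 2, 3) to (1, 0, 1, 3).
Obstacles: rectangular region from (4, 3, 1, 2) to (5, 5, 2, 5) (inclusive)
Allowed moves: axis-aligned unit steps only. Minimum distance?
4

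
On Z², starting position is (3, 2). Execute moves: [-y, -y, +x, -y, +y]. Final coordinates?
(4, 0)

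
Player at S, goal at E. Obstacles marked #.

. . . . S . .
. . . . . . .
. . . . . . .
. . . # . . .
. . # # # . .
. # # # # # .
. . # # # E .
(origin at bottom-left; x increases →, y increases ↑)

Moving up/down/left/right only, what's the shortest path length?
9
(one shortest path: (4, 6) → (5, 6) → (6, 6) → (6, 5) → (6, 4) → (6, 3) → (6, 2) → (6, 1) → (6, 0) → (5, 0))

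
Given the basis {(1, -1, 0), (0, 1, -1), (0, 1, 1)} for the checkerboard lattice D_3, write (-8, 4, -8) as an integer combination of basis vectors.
-8b₁ + 2b₂ - 6b₃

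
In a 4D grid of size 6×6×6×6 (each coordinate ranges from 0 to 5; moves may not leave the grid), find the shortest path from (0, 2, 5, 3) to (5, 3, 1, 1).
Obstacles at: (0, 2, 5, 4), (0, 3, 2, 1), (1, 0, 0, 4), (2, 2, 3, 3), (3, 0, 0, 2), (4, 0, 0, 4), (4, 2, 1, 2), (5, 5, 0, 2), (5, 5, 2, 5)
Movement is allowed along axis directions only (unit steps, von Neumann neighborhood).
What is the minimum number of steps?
12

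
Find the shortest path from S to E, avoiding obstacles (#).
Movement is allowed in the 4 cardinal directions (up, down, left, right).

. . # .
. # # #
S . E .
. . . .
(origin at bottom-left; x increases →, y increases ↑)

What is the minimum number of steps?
2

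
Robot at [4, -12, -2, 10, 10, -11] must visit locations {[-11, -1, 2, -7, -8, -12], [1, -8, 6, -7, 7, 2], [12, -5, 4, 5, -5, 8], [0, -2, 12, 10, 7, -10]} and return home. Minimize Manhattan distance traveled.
246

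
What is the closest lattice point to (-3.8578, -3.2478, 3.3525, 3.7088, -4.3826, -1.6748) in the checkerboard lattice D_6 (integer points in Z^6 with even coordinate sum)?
(-4, -3, 3, 4, -4, -2)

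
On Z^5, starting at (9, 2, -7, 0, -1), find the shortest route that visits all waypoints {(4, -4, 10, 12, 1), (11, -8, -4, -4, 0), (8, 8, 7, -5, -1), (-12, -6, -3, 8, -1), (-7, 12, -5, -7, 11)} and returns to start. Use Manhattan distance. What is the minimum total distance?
222
(one optimal route: (9, 2, -7, 0, -1) → (11, -8, -4, -4, 0) → (4, -4, 10, 12, 1) → (-12, -6, -3, 8, -1) → (-7, 12, -5, -7, 11) → (8, 8, 7, -5, -1) → (9, 2, -7, 0, -1))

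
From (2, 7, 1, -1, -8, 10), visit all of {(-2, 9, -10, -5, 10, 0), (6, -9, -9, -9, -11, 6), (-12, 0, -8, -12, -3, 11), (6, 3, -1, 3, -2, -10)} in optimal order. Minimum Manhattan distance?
189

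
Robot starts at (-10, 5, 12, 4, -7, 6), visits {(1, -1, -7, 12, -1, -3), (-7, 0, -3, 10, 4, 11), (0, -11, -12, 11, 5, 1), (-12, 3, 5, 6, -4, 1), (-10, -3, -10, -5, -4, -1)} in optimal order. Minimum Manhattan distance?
161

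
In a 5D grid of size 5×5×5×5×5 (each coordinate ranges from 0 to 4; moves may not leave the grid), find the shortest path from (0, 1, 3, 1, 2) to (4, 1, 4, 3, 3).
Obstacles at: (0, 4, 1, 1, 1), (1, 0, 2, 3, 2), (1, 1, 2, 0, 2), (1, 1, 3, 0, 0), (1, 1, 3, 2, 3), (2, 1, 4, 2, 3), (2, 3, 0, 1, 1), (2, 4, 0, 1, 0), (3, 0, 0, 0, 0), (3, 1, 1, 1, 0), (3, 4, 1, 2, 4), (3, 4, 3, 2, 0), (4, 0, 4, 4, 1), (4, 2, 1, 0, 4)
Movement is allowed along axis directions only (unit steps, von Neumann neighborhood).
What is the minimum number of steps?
8
(one shortest path: (0, 1, 3, 1, 2) → (1, 1, 3, 1, 2) → (2, 1, 3, 1, 2) → (3, 1, 3, 1, 2) → (4, 1, 3, 1, 2) → (4, 1, 4, 1, 2) → (4, 1, 4, 2, 2) → (4, 1, 4, 3, 2) → (4, 1, 4, 3, 3))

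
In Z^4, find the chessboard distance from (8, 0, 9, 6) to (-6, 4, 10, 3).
14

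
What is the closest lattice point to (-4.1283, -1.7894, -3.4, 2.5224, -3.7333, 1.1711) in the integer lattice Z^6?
(-4, -2, -3, 3, -4, 1)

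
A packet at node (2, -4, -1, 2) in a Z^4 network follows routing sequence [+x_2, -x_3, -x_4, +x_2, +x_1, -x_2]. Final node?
(3, -3, -2, 1)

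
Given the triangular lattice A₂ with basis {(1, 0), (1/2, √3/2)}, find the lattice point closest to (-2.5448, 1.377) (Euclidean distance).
(-2.5, 0.866)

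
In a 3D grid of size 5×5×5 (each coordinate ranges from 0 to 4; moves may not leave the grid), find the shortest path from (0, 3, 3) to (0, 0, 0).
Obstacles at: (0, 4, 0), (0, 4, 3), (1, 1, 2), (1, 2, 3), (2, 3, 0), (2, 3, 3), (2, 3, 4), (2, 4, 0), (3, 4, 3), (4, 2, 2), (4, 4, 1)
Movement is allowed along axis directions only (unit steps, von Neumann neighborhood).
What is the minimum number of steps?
6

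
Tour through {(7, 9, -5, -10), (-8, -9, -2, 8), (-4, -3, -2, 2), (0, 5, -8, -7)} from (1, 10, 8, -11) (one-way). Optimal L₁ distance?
81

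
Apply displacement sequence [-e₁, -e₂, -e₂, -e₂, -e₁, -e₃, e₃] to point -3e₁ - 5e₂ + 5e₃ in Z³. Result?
(-5, -8, 5)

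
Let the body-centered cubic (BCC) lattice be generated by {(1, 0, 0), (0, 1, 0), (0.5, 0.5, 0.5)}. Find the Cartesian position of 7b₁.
(7, 0, 0)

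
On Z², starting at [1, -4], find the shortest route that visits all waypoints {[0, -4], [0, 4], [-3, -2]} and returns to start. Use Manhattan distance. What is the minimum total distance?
24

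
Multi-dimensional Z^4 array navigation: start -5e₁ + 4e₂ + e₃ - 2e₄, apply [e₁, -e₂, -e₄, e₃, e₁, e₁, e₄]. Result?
(-2, 3, 2, -2)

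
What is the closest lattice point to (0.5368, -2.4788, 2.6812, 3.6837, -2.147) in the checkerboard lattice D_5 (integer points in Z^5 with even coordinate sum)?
(1, -2, 3, 4, -2)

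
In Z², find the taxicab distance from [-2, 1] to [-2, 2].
1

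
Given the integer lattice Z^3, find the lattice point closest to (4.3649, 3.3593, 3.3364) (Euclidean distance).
(4, 3, 3)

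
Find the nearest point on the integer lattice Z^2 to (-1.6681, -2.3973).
(-2, -2)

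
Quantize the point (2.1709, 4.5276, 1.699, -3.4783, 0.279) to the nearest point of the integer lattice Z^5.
(2, 5, 2, -3, 0)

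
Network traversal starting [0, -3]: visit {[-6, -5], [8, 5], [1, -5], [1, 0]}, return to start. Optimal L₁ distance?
48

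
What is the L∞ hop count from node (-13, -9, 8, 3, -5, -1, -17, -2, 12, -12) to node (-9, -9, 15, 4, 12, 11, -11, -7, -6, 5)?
18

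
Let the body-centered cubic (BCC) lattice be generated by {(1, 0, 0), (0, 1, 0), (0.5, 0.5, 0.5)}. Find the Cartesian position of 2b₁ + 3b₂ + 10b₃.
(7, 8, 5)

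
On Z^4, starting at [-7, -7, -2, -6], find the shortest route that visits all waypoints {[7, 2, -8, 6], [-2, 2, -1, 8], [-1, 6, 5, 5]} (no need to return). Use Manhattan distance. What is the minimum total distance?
69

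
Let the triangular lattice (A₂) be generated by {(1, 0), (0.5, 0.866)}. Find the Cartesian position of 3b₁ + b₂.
(3.5, 0.866)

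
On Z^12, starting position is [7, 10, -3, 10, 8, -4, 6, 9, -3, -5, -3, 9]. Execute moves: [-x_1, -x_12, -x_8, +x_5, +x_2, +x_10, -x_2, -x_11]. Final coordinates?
(6, 10, -3, 10, 9, -4, 6, 8, -3, -4, -4, 8)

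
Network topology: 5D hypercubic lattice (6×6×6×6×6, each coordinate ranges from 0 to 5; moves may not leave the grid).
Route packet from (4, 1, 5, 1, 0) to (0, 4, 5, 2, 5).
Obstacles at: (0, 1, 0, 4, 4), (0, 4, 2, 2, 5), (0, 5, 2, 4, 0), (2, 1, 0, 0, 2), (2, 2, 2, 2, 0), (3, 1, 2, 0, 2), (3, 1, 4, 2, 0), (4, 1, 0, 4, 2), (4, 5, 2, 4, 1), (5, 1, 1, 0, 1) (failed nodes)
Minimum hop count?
13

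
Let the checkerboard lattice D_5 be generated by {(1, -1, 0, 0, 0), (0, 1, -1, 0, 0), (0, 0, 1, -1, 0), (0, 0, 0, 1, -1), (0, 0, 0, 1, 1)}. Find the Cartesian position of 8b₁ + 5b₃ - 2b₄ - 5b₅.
(8, -8, 5, -12, -3)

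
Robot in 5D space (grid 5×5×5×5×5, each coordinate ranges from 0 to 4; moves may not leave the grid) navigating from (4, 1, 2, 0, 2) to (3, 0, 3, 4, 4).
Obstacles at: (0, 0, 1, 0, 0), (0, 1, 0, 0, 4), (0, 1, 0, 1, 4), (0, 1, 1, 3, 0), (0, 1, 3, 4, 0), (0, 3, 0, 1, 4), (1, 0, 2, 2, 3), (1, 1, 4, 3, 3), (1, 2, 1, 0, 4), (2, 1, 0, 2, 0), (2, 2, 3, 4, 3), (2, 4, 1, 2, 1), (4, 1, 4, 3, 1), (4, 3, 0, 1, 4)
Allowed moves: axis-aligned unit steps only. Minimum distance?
9
(one shortest path: (4, 1, 2, 0, 2) → (3, 1, 2, 0, 2) → (3, 0, 2, 0, 2) → (3, 0, 3, 0, 2) → (3, 0, 3, 1, 2) → (3, 0, 3, 2, 2) → (3, 0, 3, 3, 2) → (3, 0, 3, 4, 2) → (3, 0, 3, 4, 3) → (3, 0, 3, 4, 4))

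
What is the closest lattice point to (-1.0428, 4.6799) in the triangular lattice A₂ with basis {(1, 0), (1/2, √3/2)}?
(-1, 5.196)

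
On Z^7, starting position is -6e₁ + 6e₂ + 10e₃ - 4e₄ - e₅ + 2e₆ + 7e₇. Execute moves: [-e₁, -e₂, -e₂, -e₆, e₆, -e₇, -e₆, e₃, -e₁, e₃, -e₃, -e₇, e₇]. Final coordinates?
(-8, 4, 11, -4, -1, 1, 6)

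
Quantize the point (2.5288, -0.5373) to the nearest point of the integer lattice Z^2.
(3, -1)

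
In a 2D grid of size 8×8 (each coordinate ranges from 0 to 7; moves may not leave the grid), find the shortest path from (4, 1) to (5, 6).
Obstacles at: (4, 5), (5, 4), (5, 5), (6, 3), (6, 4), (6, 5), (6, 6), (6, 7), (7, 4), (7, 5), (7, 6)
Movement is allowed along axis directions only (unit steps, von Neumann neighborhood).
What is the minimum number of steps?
8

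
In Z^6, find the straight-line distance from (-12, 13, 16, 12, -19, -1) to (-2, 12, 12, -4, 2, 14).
32.2335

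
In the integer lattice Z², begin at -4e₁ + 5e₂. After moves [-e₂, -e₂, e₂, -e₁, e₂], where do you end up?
(-5, 5)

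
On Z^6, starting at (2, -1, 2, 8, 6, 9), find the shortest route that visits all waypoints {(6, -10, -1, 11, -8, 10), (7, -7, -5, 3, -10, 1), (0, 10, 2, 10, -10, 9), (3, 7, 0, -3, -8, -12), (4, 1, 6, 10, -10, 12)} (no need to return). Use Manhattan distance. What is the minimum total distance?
147
(one optimal route: (2, -1, 2, 8, 6, 9) → (0, 10, 2, 10, -10, 9) → (4, 1, 6, 10, -10, 12) → (6, -10, -1, 11, -8, 10) → (7, -7, -5, 3, -10, 1) → (3, 7, 0, -3, -8, -12))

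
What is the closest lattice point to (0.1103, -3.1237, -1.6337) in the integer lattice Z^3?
(0, -3, -2)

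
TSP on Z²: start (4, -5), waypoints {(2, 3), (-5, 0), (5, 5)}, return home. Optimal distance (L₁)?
40
(one optimal route: (4, -5) → (-5, 0) → (2, 3) → (5, 5) → (4, -5))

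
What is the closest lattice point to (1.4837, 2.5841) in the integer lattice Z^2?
(1, 3)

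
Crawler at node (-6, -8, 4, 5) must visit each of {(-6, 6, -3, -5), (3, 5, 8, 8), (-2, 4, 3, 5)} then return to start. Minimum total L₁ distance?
96
(one optimal route: (-6, -8, 4, 5) → (-6, 6, -3, -5) → (3, 5, 8, 8) → (-2, 4, 3, 5) → (-6, -8, 4, 5))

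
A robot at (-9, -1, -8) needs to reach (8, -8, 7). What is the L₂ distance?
23.7276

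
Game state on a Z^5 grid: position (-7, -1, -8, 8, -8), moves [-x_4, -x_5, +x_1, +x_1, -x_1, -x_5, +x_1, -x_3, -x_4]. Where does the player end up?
(-5, -1, -9, 6, -10)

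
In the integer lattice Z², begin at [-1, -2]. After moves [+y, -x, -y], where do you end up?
(-2, -2)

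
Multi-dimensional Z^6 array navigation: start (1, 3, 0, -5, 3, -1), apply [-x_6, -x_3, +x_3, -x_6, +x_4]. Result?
(1, 3, 0, -4, 3, -3)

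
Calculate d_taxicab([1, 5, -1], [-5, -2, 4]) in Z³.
18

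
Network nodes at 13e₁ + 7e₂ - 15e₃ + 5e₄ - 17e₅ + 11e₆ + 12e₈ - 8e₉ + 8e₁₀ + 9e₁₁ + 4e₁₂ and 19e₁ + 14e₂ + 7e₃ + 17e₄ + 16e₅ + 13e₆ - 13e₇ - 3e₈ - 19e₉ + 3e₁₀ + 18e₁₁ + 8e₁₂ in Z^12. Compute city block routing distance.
139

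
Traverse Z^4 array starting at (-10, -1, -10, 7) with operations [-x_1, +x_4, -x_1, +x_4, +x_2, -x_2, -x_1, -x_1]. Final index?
(-14, -1, -10, 9)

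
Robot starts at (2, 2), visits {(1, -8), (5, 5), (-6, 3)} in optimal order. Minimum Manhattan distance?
37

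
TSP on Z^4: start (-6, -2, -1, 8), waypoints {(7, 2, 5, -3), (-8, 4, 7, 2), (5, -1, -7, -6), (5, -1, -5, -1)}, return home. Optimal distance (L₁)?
98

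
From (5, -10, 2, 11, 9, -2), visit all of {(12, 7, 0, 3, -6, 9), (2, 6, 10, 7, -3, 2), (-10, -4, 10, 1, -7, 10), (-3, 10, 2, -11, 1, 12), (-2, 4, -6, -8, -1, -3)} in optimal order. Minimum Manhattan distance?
213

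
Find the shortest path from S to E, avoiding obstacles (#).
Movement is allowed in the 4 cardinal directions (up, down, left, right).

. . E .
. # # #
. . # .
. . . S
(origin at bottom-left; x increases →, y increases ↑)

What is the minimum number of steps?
8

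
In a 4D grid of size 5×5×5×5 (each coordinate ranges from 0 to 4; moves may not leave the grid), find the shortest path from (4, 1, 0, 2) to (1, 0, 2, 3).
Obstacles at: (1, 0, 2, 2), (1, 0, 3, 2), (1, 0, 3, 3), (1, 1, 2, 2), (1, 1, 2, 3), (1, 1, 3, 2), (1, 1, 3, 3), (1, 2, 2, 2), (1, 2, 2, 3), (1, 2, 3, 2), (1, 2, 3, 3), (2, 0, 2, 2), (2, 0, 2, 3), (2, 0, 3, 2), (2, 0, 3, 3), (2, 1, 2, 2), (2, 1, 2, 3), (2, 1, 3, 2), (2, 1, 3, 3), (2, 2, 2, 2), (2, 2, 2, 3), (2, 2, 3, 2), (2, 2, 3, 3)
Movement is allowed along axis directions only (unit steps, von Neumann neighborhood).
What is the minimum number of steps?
7
(one shortest path: (4, 1, 0, 2) → (3, 1, 0, 2) → (2, 1, 0, 2) → (1, 1, 0, 2) → (1, 0, 0, 2) → (1, 0, 1, 2) → (1, 0, 1, 3) → (1, 0, 2, 3))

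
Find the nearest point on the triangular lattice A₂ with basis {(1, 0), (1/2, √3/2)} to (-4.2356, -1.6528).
(-4, -1.732)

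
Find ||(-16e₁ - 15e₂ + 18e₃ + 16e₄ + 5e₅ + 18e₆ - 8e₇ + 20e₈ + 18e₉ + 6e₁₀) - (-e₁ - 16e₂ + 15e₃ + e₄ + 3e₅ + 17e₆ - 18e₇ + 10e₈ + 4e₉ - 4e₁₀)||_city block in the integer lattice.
81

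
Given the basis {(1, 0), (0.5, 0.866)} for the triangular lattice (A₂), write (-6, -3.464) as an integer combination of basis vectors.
-4b₁ - 4b₂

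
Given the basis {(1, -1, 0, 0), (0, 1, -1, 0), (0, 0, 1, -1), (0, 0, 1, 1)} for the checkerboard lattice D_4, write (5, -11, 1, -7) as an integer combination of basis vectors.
5b₁ - 6b₂ + b₃ - 6b₄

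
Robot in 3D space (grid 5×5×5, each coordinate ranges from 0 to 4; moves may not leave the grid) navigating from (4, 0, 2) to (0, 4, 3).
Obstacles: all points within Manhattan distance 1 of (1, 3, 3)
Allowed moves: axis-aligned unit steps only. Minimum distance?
9
(one shortest path: (4, 0, 2) → (3, 0, 2) → (2, 0, 2) → (1, 0, 2) → (0, 0, 2) → (0, 1, 2) → (0, 2, 2) → (0, 3, 2) → (0, 4, 2) → (0, 4, 3))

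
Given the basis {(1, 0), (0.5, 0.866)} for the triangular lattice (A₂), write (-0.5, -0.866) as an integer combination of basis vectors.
-b₂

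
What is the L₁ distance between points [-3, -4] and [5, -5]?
9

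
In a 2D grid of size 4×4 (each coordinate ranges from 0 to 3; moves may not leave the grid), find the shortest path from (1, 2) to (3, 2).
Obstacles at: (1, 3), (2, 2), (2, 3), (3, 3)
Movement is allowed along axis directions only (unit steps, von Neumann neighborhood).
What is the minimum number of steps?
4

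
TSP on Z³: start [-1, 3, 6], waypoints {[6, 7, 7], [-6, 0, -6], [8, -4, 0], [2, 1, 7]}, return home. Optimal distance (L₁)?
80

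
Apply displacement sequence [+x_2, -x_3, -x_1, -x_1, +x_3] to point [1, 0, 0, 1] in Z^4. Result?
(-1, 1, 0, 1)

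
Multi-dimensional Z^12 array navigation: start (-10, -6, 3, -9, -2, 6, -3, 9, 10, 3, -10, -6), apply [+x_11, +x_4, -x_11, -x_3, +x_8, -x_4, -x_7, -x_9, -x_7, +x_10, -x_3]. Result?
(-10, -6, 1, -9, -2, 6, -5, 10, 9, 4, -10, -6)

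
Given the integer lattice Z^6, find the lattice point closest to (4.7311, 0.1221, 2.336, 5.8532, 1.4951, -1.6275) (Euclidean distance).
(5, 0, 2, 6, 1, -2)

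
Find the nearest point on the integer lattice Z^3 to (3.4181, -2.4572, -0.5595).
(3, -2, -1)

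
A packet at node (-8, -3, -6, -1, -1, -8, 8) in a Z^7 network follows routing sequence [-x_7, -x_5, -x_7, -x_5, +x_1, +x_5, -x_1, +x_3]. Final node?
(-8, -3, -5, -1, -2, -8, 6)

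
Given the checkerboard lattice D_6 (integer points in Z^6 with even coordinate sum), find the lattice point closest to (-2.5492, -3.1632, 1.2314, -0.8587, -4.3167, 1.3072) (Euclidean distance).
(-2, -3, 1, -1, -4, 1)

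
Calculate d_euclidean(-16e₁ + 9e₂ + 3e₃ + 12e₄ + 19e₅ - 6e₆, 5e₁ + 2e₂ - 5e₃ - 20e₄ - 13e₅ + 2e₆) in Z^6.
51.6333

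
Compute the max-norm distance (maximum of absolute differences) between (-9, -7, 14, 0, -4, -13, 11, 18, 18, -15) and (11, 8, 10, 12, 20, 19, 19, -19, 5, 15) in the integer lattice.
37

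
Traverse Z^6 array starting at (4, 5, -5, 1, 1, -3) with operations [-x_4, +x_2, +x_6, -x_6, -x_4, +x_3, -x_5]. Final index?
(4, 6, -4, -1, 0, -3)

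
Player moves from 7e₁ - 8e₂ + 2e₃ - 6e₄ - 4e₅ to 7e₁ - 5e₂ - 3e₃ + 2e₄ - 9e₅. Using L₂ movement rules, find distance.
11.0905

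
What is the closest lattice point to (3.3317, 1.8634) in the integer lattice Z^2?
(3, 2)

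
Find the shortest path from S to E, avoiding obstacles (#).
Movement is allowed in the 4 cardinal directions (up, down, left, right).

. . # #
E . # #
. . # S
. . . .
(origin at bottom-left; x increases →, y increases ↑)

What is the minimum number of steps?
6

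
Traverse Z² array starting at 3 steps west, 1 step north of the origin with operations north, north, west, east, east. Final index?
(-2, 3)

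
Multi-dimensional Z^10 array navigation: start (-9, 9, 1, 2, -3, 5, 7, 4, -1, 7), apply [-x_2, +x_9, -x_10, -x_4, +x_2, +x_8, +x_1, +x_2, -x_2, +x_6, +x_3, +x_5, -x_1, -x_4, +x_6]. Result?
(-9, 9, 2, 0, -2, 7, 7, 5, 0, 6)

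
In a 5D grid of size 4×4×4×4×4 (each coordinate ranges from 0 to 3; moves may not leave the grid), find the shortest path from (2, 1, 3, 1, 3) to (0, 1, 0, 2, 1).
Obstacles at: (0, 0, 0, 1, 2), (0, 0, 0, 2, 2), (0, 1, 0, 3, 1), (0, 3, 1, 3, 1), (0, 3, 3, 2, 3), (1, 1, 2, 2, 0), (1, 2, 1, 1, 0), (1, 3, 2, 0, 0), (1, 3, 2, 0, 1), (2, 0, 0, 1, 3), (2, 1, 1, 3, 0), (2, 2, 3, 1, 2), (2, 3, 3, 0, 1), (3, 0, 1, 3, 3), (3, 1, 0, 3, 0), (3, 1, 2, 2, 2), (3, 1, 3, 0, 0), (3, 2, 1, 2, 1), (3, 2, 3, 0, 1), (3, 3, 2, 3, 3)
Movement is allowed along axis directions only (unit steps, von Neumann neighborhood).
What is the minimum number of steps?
8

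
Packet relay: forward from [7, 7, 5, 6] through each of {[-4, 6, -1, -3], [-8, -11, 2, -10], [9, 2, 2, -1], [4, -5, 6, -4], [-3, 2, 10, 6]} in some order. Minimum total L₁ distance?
114
(one optimal route: (7, 7, 5, 6) → (-3, 2, 10, 6) → (-4, 6, -1, -3) → (9, 2, 2, -1) → (4, -5, 6, -4) → (-8, -11, 2, -10))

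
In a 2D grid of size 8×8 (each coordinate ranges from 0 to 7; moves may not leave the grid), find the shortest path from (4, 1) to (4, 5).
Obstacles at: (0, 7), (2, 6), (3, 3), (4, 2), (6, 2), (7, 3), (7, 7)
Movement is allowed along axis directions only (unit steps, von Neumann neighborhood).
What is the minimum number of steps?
6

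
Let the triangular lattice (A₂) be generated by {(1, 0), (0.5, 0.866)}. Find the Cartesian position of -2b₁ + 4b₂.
(0, 3.464)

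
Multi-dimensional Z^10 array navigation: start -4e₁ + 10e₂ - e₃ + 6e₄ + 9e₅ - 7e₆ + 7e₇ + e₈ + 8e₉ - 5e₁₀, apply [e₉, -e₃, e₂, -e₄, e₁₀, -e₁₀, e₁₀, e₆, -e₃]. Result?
(-4, 11, -3, 5, 9, -6, 7, 1, 9, -4)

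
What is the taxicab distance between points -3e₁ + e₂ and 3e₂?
5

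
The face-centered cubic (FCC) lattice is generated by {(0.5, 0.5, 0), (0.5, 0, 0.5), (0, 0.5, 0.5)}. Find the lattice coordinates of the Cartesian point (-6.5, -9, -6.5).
-9b₁ - 4b₂ - 9b₃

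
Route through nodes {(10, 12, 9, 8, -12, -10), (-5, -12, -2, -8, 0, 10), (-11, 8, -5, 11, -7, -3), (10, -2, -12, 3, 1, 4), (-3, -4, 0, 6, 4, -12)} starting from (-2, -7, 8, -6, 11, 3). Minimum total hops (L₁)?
244
(one optimal route: (-2, -7, 8, -6, 11, 3) → (-5, -12, -2, -8, 0, 10) → (10, -2, -12, 3, 1, 4) → (-3, -4, 0, 6, 4, -12) → (-11, 8, -5, 11, -7, -3) → (10, 12, 9, 8, -12, -10))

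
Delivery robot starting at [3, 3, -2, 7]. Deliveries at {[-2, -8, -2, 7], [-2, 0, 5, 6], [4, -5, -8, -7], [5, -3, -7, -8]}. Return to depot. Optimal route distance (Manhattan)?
94
(one optimal route: (3, 3, -2, 7) → (-2, 0, 5, 6) → (-2, -8, -2, 7) → (4, -5, -8, -7) → (5, -3, -7, -8) → (3, 3, -2, 7))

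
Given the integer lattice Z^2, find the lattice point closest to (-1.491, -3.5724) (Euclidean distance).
(-1, -4)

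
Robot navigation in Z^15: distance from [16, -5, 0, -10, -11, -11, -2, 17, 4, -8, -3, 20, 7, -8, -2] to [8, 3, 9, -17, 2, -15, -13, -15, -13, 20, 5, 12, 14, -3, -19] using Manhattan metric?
182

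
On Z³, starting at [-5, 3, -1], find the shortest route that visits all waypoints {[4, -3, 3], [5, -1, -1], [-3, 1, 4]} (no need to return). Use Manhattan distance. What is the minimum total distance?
28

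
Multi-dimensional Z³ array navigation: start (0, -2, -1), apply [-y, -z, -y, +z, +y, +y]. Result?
(0, -2, -1)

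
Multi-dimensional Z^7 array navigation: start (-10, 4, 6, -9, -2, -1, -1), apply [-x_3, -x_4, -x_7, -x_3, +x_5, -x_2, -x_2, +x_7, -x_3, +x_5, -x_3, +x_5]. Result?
(-10, 2, 2, -10, 1, -1, -1)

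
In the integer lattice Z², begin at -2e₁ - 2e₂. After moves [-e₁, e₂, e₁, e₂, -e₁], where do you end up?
(-3, 0)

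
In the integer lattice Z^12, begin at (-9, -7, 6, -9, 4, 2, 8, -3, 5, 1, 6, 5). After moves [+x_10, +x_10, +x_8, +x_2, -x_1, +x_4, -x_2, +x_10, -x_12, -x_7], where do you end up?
(-10, -7, 6, -8, 4, 2, 7, -2, 5, 4, 6, 4)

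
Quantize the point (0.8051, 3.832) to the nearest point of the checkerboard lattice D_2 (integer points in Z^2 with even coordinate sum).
(0, 4)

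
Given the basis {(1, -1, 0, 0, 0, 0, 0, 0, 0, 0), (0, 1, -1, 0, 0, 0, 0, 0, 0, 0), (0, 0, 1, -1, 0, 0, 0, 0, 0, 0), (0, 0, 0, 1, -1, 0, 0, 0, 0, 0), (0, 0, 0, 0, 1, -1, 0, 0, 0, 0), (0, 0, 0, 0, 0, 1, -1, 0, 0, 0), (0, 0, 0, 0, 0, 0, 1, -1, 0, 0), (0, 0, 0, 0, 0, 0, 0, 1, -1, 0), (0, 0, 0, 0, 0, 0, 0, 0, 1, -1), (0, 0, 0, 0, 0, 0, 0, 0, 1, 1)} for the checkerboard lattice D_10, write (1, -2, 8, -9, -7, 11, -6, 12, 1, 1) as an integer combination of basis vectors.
b₁ - b₂ + 7b₃ - 2b₄ - 9b₅ + 2b₆ - 4b₇ + 8b₈ + 4b₉ + 5b₁₀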